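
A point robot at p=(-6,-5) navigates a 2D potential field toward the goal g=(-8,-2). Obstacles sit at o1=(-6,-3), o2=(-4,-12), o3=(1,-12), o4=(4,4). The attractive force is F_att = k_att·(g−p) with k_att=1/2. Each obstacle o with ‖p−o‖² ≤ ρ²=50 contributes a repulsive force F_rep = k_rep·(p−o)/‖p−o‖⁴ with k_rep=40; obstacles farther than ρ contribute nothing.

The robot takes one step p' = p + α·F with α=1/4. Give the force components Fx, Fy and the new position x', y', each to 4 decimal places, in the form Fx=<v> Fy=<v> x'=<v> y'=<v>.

F_att = 1/2·(g−p) = 1/2·(-2,3) = (-1.0000,1.5000)
o1: d²=4 ≤ ρ²=50; F_rep = 40·(0,-2)/4² = (0.0000,-5.0000)
o2: d²=53 > ρ²=50 → inactive
o3: d²=98 > ρ²=50 → inactive
o4: d²=181 > ρ²=50 → inactive
F = F_att + ΣF_rep = (-1.0000,-3.5000)
p' = p + 1/4·F = (-6.2500,-5.8750)

Fx=-1.0000 Fy=-3.5000 x'=-6.2500 y'=-5.8750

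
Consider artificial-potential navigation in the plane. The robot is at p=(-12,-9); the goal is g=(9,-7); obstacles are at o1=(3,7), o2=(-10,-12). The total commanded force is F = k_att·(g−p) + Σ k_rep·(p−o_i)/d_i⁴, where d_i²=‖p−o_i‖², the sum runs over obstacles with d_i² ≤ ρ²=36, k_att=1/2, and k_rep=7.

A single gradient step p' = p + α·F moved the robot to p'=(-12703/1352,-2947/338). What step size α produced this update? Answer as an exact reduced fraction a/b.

α = 1/4

F_att = 1/2·(g−p) = 1/2·(21,2) = (10.5000,1.0000)
o1: d²=481 > ρ²=36 → inactive
o2: d²=13 ≤ ρ²=36; F_rep = 7·(-2,3)/13² = (-0.0828,0.1243)
F = F_att + ΣF_rep = (10.4172,1.1243)
Δp = p'−p = (2.6043,0.2811); α = Δx/Fx = (3521/1352) / (3521/338) = 1/4
check: Δy/Fy = (95/338) / (190/169) = 1/4 ✓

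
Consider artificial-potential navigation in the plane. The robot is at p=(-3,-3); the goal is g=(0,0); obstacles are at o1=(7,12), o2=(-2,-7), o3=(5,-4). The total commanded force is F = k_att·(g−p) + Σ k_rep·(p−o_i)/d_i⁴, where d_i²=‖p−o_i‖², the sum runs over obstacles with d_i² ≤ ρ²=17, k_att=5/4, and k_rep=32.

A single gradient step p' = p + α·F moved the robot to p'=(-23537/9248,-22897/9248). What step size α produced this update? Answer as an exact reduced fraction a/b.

α = 1/8

F_att = 5/4·(g−p) = 5/4·(3,3) = (3.7500,3.7500)
o1: d²=325 > ρ²=17 → inactive
o2: d²=17 ≤ ρ²=17; F_rep = 32·(-1,4)/17² = (-0.1107,0.4429)
o3: d²=65 > ρ²=17 → inactive
F = F_att + ΣF_rep = (3.6393,4.1929)
Δp = p'−p = (0.4549,0.5241); α = Δx/Fx = (4207/9248) / (4207/1156) = 1/8
check: Δy/Fy = (4847/9248) / (4847/1156) = 1/8 ✓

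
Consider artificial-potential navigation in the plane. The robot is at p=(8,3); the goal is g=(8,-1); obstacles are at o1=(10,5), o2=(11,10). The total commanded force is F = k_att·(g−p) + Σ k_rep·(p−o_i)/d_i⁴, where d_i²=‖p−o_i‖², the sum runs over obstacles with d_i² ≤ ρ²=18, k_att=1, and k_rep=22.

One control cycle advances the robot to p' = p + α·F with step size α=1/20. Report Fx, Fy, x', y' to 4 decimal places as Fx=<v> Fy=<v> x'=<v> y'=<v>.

Fx=-0.6875 Fy=-4.6875 x'=7.9656 y'=2.7656

F_att = 1·(g−p) = 1·(0,-4) = (0.0000,-4.0000)
o1: d²=8 ≤ ρ²=18; F_rep = 22·(-2,-2)/8² = (-0.6875,-0.6875)
o2: d²=58 > ρ²=18 → inactive
F = F_att + ΣF_rep = (-0.6875,-4.6875)
p' = p + 1/20·F = (7.9656,2.7656)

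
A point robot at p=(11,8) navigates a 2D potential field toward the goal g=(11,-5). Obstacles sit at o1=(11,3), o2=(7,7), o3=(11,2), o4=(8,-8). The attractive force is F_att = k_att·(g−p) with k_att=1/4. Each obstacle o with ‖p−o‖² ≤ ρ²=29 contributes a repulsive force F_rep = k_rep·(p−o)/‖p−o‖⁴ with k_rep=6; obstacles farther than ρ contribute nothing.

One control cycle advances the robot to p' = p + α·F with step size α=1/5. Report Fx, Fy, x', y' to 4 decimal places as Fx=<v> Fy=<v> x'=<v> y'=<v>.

F_att = 1/4·(g−p) = 1/4·(0,-13) = (0.0000,-3.2500)
o1: d²=25 ≤ ρ²=29; F_rep = 6·(0,5)/25² = (0.0000,0.0480)
o2: d²=17 ≤ ρ²=29; F_rep = 6·(4,1)/17² = (0.0830,0.0208)
o3: d²=36 > ρ²=29 → inactive
o4: d²=265 > ρ²=29 → inactive
F = F_att + ΣF_rep = (0.0830,-3.1812)
p' = p + 1/5·F = (11.0166,7.3638)

Fx=0.0830 Fy=-3.1812 x'=11.0166 y'=7.3638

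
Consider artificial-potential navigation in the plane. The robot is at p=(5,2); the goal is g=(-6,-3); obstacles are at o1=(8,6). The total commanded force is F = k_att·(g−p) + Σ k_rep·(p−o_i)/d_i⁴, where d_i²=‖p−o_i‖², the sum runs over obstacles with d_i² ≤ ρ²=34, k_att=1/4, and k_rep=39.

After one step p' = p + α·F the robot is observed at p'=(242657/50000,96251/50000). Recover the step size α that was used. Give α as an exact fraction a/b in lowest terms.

F_att = 1/4·(g−p) = 1/4·(-11,-5) = (-2.7500,-1.2500)
o1: d²=25 ≤ ρ²=34; F_rep = 39·(-3,-4)/25² = (-0.1872,-0.2496)
F = F_att + ΣF_rep = (-2.9372,-1.4996)
Δp = p'−p = (-0.1469,-0.0750); α = Δx/Fx = (-7343/50000) / (-7343/2500) = 1/20
check: Δy/Fy = (-3749/50000) / (-3749/2500) = 1/20 ✓

α = 1/20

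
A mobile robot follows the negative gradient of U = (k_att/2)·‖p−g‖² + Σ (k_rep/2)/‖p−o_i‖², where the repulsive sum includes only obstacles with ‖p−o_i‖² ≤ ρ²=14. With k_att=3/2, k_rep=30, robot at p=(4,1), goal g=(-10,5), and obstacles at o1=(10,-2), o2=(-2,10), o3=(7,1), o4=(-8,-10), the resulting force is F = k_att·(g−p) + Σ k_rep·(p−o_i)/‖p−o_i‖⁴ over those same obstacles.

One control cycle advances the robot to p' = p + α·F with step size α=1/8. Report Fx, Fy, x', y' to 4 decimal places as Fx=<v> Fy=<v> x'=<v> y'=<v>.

Fx=-22.1111 Fy=6.0000 x'=1.2361 y'=1.7500

F_att = 3/2·(g−p) = 3/2·(-14,4) = (-21.0000,6.0000)
o1: d²=45 > ρ²=14 → inactive
o2: d²=117 > ρ²=14 → inactive
o3: d²=9 ≤ ρ²=14; F_rep = 30·(-3,0)/9² = (-1.1111,0.0000)
o4: d²=265 > ρ²=14 → inactive
F = F_att + ΣF_rep = (-22.1111,6.0000)
p' = p + 1/8·F = (1.2361,1.7500)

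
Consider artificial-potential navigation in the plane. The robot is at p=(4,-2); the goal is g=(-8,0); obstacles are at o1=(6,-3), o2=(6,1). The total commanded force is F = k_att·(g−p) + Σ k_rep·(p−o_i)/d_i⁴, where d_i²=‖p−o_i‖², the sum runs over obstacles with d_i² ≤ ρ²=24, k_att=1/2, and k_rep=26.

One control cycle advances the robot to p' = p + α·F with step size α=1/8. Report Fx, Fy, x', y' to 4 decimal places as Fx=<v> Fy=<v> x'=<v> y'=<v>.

F_att = 1/2·(g−p) = 1/2·(-12,2) = (-6.0000,1.0000)
o1: d²=5 ≤ ρ²=24; F_rep = 26·(-2,1)/5² = (-2.0800,1.0400)
o2: d²=13 ≤ ρ²=24; F_rep = 26·(-2,-3)/13² = (-0.3077,-0.4615)
F = F_att + ΣF_rep = (-8.3877,1.5785)
p' = p + 1/8·F = (2.9515,-1.8027)

Fx=-8.3877 Fy=1.5785 x'=2.9515 y'=-1.8027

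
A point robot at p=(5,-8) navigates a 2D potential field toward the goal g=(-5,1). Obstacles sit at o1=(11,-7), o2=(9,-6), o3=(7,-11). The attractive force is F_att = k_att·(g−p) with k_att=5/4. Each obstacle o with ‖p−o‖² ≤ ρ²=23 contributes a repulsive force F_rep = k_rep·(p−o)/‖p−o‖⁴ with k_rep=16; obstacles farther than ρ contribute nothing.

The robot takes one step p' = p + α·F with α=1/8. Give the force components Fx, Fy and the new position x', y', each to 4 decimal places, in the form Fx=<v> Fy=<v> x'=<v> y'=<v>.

Fx=-12.8493 Fy=11.4540 x'=3.3938 y'=-6.5682

F_att = 5/4·(g−p) = 5/4·(-10,9) = (-12.5000,11.2500)
o1: d²=37 > ρ²=23 → inactive
o2: d²=20 ≤ ρ²=23; F_rep = 16·(-4,-2)/20² = (-0.1600,-0.0800)
o3: d²=13 ≤ ρ²=23; F_rep = 16·(-2,3)/13² = (-0.1893,0.2840)
F = F_att + ΣF_rep = (-12.8493,11.4540)
p' = p + 1/8·F = (3.3938,-6.5682)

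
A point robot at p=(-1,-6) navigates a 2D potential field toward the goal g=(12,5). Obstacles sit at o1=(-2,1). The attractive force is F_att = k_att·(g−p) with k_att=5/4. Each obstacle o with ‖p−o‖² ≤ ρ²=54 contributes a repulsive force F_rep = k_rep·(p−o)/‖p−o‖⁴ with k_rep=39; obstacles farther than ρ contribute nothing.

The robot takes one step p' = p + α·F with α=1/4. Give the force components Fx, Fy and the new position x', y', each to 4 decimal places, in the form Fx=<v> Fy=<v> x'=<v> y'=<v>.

Fx=16.2656 Fy=13.6408 x'=3.0664 y'=-2.5898

F_att = 5/4·(g−p) = 5/4·(13,11) = (16.2500,13.7500)
o1: d²=50 ≤ ρ²=54; F_rep = 39·(1,-7)/50² = (0.0156,-0.1092)
F = F_att + ΣF_rep = (16.2656,13.6408)
p' = p + 1/4·F = (3.0664,-2.5898)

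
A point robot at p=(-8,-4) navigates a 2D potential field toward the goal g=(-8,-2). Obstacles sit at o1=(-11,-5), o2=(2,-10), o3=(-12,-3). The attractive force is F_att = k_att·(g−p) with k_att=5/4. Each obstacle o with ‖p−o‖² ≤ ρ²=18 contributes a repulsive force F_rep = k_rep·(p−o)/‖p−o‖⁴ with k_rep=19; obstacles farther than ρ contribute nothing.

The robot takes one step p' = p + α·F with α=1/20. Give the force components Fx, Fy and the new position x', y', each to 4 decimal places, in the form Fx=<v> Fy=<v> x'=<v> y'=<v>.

F_att = 5/4·(g−p) = 5/4·(0,2) = (0.0000,2.5000)
o1: d²=10 ≤ ρ²=18; F_rep = 19·(3,1)/10² = (0.5700,0.1900)
o2: d²=136 > ρ²=18 → inactive
o3: d²=17 ≤ ρ²=18; F_rep = 19·(4,-1)/17² = (0.2630,-0.0657)
F = F_att + ΣF_rep = (0.8330,2.6243)
p' = p + 1/20·F = (-7.9584,-3.8688)

Fx=0.8330 Fy=2.6243 x'=-7.9584 y'=-3.8688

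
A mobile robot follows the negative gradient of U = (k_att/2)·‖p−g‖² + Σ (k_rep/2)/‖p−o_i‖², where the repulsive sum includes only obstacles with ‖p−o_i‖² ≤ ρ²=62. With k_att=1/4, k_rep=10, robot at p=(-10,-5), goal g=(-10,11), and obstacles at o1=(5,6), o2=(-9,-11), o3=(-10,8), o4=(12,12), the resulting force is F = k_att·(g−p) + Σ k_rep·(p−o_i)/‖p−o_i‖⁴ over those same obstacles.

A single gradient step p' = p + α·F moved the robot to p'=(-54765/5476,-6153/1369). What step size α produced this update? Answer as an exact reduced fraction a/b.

F_att = 1/4·(g−p) = 1/4·(0,16) = (0.0000,4.0000)
o1: d²=346 > ρ²=62 → inactive
o2: d²=37 ≤ ρ²=62; F_rep = 10·(-1,6)/37² = (-0.0073,0.0438)
o3: d²=169 > ρ²=62 → inactive
o4: d²=773 > ρ²=62 → inactive
F = F_att + ΣF_rep = (-0.0073,4.0438)
Δp = p'−p = (-0.0009,0.5055); α = Δx/Fx = (-5/5476) / (-10/1369) = 1/8
check: Δy/Fy = (692/1369) / (5536/1369) = 1/8 ✓

α = 1/8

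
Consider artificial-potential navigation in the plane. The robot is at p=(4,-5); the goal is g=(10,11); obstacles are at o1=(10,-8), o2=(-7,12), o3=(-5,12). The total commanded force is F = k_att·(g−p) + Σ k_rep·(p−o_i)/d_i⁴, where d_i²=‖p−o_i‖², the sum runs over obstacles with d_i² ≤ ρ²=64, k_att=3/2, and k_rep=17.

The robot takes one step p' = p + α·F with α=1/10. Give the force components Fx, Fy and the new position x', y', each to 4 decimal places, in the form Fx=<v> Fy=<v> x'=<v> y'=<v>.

F_att = 3/2·(g−p) = 3/2·(6,16) = (9.0000,24.0000)
o1: d²=45 ≤ ρ²=64; F_rep = 17·(-6,3)/45² = (-0.0504,0.0252)
o2: d²=410 > ρ²=64 → inactive
o3: d²=370 > ρ²=64 → inactive
F = F_att + ΣF_rep = (8.9496,24.0252)
p' = p + 1/10·F = (4.8950,-2.5975)

Fx=8.9496 Fy=24.0252 x'=4.8950 y'=-2.5975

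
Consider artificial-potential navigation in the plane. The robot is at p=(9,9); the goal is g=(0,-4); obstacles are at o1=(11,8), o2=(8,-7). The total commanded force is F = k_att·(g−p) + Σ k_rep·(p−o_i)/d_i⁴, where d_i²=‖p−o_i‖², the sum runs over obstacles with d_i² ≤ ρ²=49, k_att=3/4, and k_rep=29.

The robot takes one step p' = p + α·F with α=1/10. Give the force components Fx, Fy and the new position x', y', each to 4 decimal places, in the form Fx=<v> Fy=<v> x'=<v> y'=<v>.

Fx=-9.0700 Fy=-8.5900 x'=8.0930 y'=8.1410

F_att = 3/4·(g−p) = 3/4·(-9,-13) = (-6.7500,-9.7500)
o1: d²=5 ≤ ρ²=49; F_rep = 29·(-2,1)/5² = (-2.3200,1.1600)
o2: d²=257 > ρ²=49 → inactive
F = F_att + ΣF_rep = (-9.0700,-8.5900)
p' = p + 1/10·F = (8.0930,8.1410)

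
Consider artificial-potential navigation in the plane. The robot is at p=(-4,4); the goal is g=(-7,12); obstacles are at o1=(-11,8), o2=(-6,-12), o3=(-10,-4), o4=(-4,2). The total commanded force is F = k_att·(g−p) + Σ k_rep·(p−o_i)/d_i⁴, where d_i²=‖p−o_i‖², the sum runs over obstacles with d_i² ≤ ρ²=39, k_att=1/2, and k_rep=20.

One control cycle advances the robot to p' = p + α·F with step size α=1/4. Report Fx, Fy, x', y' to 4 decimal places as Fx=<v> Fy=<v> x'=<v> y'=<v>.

F_att = 1/2·(g−p) = 1/2·(-3,8) = (-1.5000,4.0000)
o1: d²=65 > ρ²=39 → inactive
o2: d²=260 > ρ²=39 → inactive
o3: d²=100 > ρ²=39 → inactive
o4: d²=4 ≤ ρ²=39; F_rep = 20·(0,2)/4² = (0.0000,2.5000)
F = F_att + ΣF_rep = (-1.5000,6.5000)
p' = p + 1/4·F = (-4.3750,5.6250)

Fx=-1.5000 Fy=6.5000 x'=-4.3750 y'=5.6250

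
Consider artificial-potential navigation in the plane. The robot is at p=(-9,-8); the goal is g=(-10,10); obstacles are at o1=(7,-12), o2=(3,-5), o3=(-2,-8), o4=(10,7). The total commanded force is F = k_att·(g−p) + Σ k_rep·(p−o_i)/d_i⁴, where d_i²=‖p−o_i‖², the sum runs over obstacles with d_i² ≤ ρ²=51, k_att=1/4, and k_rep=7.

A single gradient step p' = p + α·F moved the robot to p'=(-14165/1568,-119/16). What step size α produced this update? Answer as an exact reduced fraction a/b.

F_att = 1/4·(g−p) = 1/4·(-1,18) = (-0.2500,4.5000)
o1: d²=272 > ρ²=51 → inactive
o2: d²=153 > ρ²=51 → inactive
o3: d²=49 ≤ ρ²=51; F_rep = 7·(-7,0)/49² = (-0.0204,0.0000)
o4: d²=586 > ρ²=51 → inactive
F = F_att + ΣF_rep = (-0.2704,4.5000)
Δp = p'−p = (-0.0338,0.5625); α = Δx/Fx = (-53/1568) / (-53/196) = 1/8
check: Δy/Fy = (9/16) / (9/2) = 1/8 ✓

α = 1/8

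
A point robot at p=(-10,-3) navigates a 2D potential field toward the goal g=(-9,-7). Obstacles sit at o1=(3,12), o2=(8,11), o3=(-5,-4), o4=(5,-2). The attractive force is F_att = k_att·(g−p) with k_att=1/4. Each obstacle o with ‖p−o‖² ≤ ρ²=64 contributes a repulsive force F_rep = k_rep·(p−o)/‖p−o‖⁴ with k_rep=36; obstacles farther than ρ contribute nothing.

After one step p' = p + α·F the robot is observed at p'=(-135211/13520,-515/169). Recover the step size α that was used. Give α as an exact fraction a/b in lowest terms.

α = 1/20

F_att = 1/4·(g−p) = 1/4·(1,-4) = (0.2500,-1.0000)
o1: d²=394 > ρ²=64 → inactive
o2: d²=520 > ρ²=64 → inactive
o3: d²=26 ≤ ρ²=64; F_rep = 36·(-5,1)/26² = (-0.2663,0.0533)
o4: d²=226 > ρ²=64 → inactive
F = F_att + ΣF_rep = (-0.0163,-0.9467)
Δp = p'−p = (-0.0008,-0.0473); α = Δx/Fx = (-11/13520) / (-11/676) = 1/20
check: Δy/Fy = (-8/169) / (-160/169) = 1/20 ✓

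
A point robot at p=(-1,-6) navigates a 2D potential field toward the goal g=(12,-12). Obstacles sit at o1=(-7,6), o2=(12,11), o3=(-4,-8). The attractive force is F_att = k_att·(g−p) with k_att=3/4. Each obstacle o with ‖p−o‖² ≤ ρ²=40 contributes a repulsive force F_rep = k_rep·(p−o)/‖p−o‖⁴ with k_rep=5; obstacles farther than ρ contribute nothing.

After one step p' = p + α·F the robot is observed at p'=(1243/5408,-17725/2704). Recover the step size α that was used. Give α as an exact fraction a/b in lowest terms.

F_att = 3/4·(g−p) = 3/4·(13,-6) = (9.7500,-4.5000)
o1: d²=180 > ρ²=40 → inactive
o2: d²=458 > ρ²=40 → inactive
o3: d²=13 ≤ ρ²=40; F_rep = 5·(3,2)/13² = (0.0888,0.0592)
F = F_att + ΣF_rep = (9.8388,-4.4408)
Δp = p'−p = (1.2298,-0.5551); α = Δx/Fx = (6651/5408) / (6651/676) = 1/8
check: Δy/Fy = (-1501/2704) / (-1501/338) = 1/8 ✓

α = 1/8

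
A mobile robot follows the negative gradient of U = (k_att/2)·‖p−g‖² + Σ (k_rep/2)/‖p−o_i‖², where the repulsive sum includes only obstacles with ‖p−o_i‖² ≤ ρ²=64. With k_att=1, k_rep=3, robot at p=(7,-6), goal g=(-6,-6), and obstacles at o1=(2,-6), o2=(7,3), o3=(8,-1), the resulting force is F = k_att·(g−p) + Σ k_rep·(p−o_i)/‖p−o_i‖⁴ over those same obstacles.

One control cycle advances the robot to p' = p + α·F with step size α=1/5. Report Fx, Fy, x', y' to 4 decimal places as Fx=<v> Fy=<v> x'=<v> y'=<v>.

F_att = 1·(g−p) = 1·(-13,0) = (-13.0000,0.0000)
o1: d²=25 ≤ ρ²=64; F_rep = 3·(5,0)/25² = (0.0240,0.0000)
o2: d²=81 > ρ²=64 → inactive
o3: d²=26 ≤ ρ²=64; F_rep = 3·(-1,-5)/26² = (-0.0044,-0.0222)
F = F_att + ΣF_rep = (-12.9804,-0.0222)
p' = p + 1/5·F = (4.4039,-6.0044)

Fx=-12.9804 Fy=-0.0222 x'=4.4039 y'=-6.0044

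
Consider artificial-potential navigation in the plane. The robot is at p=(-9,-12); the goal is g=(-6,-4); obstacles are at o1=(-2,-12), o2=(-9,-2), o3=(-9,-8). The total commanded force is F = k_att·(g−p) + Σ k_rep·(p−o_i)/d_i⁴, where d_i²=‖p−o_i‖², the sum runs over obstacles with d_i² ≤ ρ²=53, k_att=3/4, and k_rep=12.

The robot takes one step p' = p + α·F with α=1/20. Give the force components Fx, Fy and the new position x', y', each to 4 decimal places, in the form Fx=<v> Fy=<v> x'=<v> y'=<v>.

Fx=2.2150 Fy=5.8125 x'=-8.8892 y'=-11.7094

F_att = 3/4·(g−p) = 3/4·(3,8) = (2.2500,6.0000)
o1: d²=49 ≤ ρ²=53; F_rep = 12·(-7,0)/49² = (-0.0350,0.0000)
o2: d²=100 > ρ²=53 → inactive
o3: d²=16 ≤ ρ²=53; F_rep = 12·(0,-4)/16² = (0.0000,-0.1875)
F = F_att + ΣF_rep = (2.2150,5.8125)
p' = p + 1/20·F = (-8.8892,-11.7094)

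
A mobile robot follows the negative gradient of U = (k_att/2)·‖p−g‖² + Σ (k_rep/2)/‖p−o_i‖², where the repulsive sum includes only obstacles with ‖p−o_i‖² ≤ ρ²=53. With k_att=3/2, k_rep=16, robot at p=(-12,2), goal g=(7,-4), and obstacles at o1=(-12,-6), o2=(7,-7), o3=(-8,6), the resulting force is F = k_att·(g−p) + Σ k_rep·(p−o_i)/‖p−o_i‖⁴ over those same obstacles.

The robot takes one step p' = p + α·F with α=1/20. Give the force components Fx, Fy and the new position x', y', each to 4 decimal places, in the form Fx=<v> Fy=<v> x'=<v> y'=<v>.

Fx=28.4375 Fy=-9.0625 x'=-10.5781 y'=1.5469

F_att = 3/2·(g−p) = 3/2·(19,-6) = (28.5000,-9.0000)
o1: d²=64 > ρ²=53 → inactive
o2: d²=442 > ρ²=53 → inactive
o3: d²=32 ≤ ρ²=53; F_rep = 16·(-4,-4)/32² = (-0.0625,-0.0625)
F = F_att + ΣF_rep = (28.4375,-9.0625)
p' = p + 1/20·F = (-10.5781,1.5469)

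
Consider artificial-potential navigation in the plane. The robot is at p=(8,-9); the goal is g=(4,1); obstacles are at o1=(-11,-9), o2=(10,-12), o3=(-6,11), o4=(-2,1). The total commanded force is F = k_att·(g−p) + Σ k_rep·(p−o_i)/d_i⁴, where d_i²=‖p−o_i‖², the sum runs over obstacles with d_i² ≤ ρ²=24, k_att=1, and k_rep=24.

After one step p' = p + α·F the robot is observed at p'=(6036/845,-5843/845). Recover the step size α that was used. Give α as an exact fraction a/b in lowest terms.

F_att = 1·(g−p) = 1·(-4,10) = (-4.0000,10.0000)
o1: d²=361 > ρ²=24 → inactive
o2: d²=13 ≤ ρ²=24; F_rep = 24·(-2,3)/13² = (-0.2840,0.4260)
o3: d²=596 > ρ²=24 → inactive
o4: d²=200 > ρ²=24 → inactive
F = F_att + ΣF_rep = (-4.2840,10.4260)
Δp = p'−p = (-0.8568,2.0852); α = Δx/Fx = (-724/845) / (-724/169) = 1/5
check: Δy/Fy = (1762/845) / (1762/169) = 1/5 ✓

α = 1/5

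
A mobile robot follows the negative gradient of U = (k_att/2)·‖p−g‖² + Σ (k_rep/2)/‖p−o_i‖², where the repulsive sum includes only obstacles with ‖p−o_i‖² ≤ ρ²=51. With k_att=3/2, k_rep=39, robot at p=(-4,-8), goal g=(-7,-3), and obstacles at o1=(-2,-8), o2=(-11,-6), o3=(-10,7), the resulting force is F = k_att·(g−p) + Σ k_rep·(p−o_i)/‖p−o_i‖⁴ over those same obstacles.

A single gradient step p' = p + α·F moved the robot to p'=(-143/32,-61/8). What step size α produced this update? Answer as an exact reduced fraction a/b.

α = 1/20

F_att = 3/2·(g−p) = 3/2·(-3,5) = (-4.5000,7.5000)
o1: d²=4 ≤ ρ²=51; F_rep = 39·(-2,0)/4² = (-4.8750,0.0000)
o2: d²=53 > ρ²=51 → inactive
o3: d²=261 > ρ²=51 → inactive
F = F_att + ΣF_rep = (-9.3750,7.5000)
Δp = p'−p = (-0.4688,0.3750); α = Δx/Fx = (-15/32) / (-75/8) = 1/20
check: Δy/Fy = (3/8) / (15/2) = 1/20 ✓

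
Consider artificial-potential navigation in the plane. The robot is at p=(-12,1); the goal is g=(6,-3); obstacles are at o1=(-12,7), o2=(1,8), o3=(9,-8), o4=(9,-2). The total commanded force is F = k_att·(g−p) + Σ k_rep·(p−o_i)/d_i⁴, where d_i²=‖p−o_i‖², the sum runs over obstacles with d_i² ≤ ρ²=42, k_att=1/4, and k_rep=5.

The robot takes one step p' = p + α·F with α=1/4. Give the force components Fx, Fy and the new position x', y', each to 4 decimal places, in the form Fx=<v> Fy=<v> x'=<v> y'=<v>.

Fx=4.5000 Fy=-1.0231 x'=-10.8750 y'=0.7442

F_att = 1/4·(g−p) = 1/4·(18,-4) = (4.5000,-1.0000)
o1: d²=36 ≤ ρ²=42; F_rep = 5·(0,-6)/36² = (0.0000,-0.0231)
o2: d²=218 > ρ²=42 → inactive
o3: d²=522 > ρ²=42 → inactive
o4: d²=450 > ρ²=42 → inactive
F = F_att + ΣF_rep = (4.5000,-1.0231)
p' = p + 1/4·F = (-10.8750,0.7442)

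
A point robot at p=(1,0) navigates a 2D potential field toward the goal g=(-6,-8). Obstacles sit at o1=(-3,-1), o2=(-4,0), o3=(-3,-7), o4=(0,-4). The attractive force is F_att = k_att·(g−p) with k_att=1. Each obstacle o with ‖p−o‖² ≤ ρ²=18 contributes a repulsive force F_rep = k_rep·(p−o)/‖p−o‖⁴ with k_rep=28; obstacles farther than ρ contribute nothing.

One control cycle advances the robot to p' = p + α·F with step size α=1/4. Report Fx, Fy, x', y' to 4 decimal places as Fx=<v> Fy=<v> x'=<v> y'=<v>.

F_att = 1·(g−p) = 1·(-7,-8) = (-7.0000,-8.0000)
o1: d²=17 ≤ ρ²=18; F_rep = 28·(4,1)/17² = (0.3875,0.0969)
o2: d²=25 > ρ²=18 → inactive
o3: d²=65 > ρ²=18 → inactive
o4: d²=17 ≤ ρ²=18; F_rep = 28·(1,4)/17² = (0.0969,0.3875)
F = F_att + ΣF_rep = (-6.5156,-7.5156)
p' = p + 1/4·F = (-0.6289,-1.8789)

Fx=-6.5156 Fy=-7.5156 x'=-0.6289 y'=-1.8789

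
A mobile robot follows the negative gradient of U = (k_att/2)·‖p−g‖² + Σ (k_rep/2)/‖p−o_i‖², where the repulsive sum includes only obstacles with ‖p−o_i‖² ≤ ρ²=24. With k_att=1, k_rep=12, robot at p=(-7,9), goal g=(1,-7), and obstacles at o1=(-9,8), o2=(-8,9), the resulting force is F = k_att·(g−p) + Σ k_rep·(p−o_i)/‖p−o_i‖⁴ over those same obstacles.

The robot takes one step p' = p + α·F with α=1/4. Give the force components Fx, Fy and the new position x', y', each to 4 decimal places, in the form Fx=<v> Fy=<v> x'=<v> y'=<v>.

Fx=20.9600 Fy=-15.5200 x'=-1.7600 y'=5.1200

F_att = 1·(g−p) = 1·(8,-16) = (8.0000,-16.0000)
o1: d²=5 ≤ ρ²=24; F_rep = 12·(2,1)/5² = (0.9600,0.4800)
o2: d²=1 ≤ ρ²=24; F_rep = 12·(1,0)/1² = (12.0000,0.0000)
F = F_att + ΣF_rep = (20.9600,-15.5200)
p' = p + 1/4·F = (-1.7600,5.1200)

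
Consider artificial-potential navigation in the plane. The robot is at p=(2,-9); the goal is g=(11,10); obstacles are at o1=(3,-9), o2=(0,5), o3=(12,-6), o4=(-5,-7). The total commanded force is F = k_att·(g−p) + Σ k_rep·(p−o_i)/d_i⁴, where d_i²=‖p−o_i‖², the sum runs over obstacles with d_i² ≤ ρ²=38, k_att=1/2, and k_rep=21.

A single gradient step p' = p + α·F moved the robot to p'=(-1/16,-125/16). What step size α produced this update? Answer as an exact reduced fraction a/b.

α = 1/8

F_att = 1/2·(g−p) = 1/2·(9,19) = (4.5000,9.5000)
o1: d²=1 ≤ ρ²=38; F_rep = 21·(-1,0)/1² = (-21.0000,0.0000)
o2: d²=200 > ρ²=38 → inactive
o3: d²=109 > ρ²=38 → inactive
o4: d²=53 > ρ²=38 → inactive
F = F_att + ΣF_rep = (-16.5000,9.5000)
Δp = p'−p = (-2.0625,1.1875); α = Δx/Fx = (-33/16) / (-33/2) = 1/8
check: Δy/Fy = (19/16) / (19/2) = 1/8 ✓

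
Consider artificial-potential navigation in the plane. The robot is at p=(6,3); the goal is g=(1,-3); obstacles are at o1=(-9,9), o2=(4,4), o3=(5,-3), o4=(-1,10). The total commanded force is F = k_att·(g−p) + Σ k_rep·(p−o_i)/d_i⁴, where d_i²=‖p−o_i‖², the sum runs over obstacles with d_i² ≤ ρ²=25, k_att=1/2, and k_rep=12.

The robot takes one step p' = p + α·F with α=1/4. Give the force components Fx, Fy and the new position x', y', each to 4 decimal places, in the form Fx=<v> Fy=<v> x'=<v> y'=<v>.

Fx=-1.5400 Fy=-3.4800 x'=5.6150 y'=2.1300

F_att = 1/2·(g−p) = 1/2·(-5,-6) = (-2.5000,-3.0000)
o1: d²=261 > ρ²=25 → inactive
o2: d²=5 ≤ ρ²=25; F_rep = 12·(2,-1)/5² = (0.9600,-0.4800)
o3: d²=37 > ρ²=25 → inactive
o4: d²=98 > ρ²=25 → inactive
F = F_att + ΣF_rep = (-1.5400,-3.4800)
p' = p + 1/4·F = (5.6150,2.1300)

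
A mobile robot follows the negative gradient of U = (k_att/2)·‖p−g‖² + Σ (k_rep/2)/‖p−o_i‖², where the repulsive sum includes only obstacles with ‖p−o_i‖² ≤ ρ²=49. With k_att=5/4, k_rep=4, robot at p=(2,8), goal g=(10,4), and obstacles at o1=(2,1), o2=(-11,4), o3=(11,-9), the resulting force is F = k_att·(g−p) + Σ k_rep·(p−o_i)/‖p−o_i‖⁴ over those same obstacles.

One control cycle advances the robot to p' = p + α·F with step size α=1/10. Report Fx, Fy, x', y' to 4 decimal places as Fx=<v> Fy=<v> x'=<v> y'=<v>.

Fx=10.0000 Fy=-4.9883 x'=3.0000 y'=7.5012

F_att = 5/4·(g−p) = 5/4·(8,-4) = (10.0000,-5.0000)
o1: d²=49 ≤ ρ²=49; F_rep = 4·(0,7)/49² = (0.0000,0.0117)
o2: d²=185 > ρ²=49 → inactive
o3: d²=370 > ρ²=49 → inactive
F = F_att + ΣF_rep = (10.0000,-4.9883)
p' = p + 1/10·F = (3.0000,7.5012)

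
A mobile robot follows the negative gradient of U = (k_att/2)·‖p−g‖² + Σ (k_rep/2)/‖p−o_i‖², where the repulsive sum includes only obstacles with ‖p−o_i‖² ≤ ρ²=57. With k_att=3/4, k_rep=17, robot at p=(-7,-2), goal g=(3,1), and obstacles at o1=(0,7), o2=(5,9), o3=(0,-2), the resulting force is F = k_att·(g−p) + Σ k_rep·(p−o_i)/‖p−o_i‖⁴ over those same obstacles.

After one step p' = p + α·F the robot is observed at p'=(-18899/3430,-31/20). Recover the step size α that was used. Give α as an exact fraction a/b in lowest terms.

α = 1/5

F_att = 3/4·(g−p) = 3/4·(10,3) = (7.5000,2.2500)
o1: d²=130 > ρ²=57 → inactive
o2: d²=265 > ρ²=57 → inactive
o3: d²=49 ≤ ρ²=57; F_rep = 17·(-7,0)/49² = (-0.0496,0.0000)
F = F_att + ΣF_rep = (7.4504,2.2500)
Δp = p'−p = (1.4901,0.4500); α = Δx/Fx = (5111/3430) / (5111/686) = 1/5
check: Δy/Fy = (9/20) / (9/4) = 1/5 ✓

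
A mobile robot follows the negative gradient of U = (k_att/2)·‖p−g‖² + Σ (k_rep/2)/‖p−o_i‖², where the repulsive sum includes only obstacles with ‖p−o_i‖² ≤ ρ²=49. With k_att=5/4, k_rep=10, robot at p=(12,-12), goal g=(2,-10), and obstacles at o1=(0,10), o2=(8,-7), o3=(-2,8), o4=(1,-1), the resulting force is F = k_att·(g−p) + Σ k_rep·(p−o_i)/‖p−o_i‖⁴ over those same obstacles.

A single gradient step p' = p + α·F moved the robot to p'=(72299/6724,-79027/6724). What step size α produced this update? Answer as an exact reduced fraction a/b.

F_att = 5/4·(g−p) = 5/4·(-10,2) = (-12.5000,2.5000)
o1: d²=628 > ρ²=49 → inactive
o2: d²=41 ≤ ρ²=49; F_rep = 10·(4,-5)/41² = (0.0238,-0.0297)
o3: d²=596 > ρ²=49 → inactive
o4: d²=242 > ρ²=49 → inactive
F = F_att + ΣF_rep = (-12.4762,2.4703)
Δp = p'−p = (-1.2476,0.2470); α = Δx/Fx = (-8389/6724) / (-41945/3362) = 1/10
check: Δy/Fy = (1661/6724) / (8305/3362) = 1/10 ✓

α = 1/10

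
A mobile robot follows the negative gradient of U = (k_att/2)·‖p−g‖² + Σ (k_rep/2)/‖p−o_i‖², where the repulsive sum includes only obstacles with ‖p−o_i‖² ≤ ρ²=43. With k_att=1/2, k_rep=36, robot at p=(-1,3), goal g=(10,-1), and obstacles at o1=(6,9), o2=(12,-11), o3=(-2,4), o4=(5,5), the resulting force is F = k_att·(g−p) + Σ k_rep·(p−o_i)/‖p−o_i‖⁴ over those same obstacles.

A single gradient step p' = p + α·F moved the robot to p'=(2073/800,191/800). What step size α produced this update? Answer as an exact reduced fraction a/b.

F_att = 1/2·(g−p) = 1/2·(11,-4) = (5.5000,-2.0000)
o1: d²=85 > ρ²=43 → inactive
o2: d²=365 > ρ²=43 → inactive
o3: d²=2 ≤ ρ²=43; F_rep = 36·(1,-1)/2² = (9.0000,-9.0000)
o4: d²=40 ≤ ρ²=43; F_rep = 36·(-6,-2)/40² = (-0.1350,-0.0450)
F = F_att + ΣF_rep = (14.3650,-11.0450)
Δp = p'−p = (3.5913,-2.7612); α = Δx/Fx = (2873/800) / (2873/200) = 1/4
check: Δy/Fy = (-2209/800) / (-2209/200) = 1/4 ✓

α = 1/4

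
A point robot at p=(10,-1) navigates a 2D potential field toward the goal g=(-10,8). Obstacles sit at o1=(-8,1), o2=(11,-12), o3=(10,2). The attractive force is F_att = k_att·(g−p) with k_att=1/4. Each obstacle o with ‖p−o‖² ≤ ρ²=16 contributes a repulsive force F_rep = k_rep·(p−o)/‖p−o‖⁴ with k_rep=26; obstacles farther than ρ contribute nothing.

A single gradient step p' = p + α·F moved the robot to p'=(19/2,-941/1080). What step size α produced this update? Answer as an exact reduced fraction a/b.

α = 1/10

F_att = 1/4·(g−p) = 1/4·(-20,9) = (-5.0000,2.2500)
o1: d²=328 > ρ²=16 → inactive
o2: d²=122 > ρ²=16 → inactive
o3: d²=9 ≤ ρ²=16; F_rep = 26·(0,-3)/9² = (0.0000,-0.9630)
F = F_att + ΣF_rep = (-5.0000,1.2870)
Δp = p'−p = (-0.5000,0.1287); α = Δx/Fx = (-1/2) / (-5) = 1/10
check: Δy/Fy = (139/1080) / (139/108) = 1/10 ✓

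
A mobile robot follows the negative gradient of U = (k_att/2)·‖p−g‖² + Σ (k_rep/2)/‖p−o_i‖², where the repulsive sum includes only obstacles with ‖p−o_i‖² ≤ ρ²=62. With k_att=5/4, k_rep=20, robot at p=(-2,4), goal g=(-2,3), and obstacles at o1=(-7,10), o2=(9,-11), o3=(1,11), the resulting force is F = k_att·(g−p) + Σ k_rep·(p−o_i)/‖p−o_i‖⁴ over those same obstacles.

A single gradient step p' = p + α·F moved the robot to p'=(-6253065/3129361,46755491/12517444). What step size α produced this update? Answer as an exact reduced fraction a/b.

F_att = 5/4·(g−p) = 5/4·(0,-1) = (0.0000,-1.2500)
o1: d²=61 ≤ ρ²=62; F_rep = 20·(5,-6)/61² = (0.0269,-0.0322)
o2: d²=346 > ρ²=62 → inactive
o3: d²=58 ≤ ρ²=62; F_rep = 20·(-3,-7)/58² = (-0.0178,-0.0416)
F = F_att + ΣF_rep = (0.0090,-1.3239)
Δp = p'−p = (0.0018,-0.2648); α = Δx/Fx = (5657/3129361) / (28285/3129361) = 1/5
check: Δy/Fy = (-3314285/12517444) / (-16571425/12517444) = 1/5 ✓

α = 1/5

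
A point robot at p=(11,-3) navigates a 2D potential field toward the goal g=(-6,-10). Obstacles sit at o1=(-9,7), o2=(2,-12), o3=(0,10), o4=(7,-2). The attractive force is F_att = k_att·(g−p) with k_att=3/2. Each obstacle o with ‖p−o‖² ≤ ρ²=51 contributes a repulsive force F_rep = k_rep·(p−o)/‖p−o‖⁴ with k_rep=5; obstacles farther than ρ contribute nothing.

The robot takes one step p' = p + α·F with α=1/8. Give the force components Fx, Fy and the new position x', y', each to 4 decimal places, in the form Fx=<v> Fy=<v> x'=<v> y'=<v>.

F_att = 3/2·(g−p) = 3/2·(-17,-7) = (-25.5000,-10.5000)
o1: d²=500 > ρ²=51 → inactive
o2: d²=162 > ρ²=51 → inactive
o3: d²=290 > ρ²=51 → inactive
o4: d²=17 ≤ ρ²=51; F_rep = 5·(4,-1)/17² = (0.0692,-0.0173)
F = F_att + ΣF_rep = (-25.4308,-10.5173)
p' = p + 1/8·F = (7.8212,-4.3147)

Fx=-25.4308 Fy=-10.5173 x'=7.8212 y'=-4.3147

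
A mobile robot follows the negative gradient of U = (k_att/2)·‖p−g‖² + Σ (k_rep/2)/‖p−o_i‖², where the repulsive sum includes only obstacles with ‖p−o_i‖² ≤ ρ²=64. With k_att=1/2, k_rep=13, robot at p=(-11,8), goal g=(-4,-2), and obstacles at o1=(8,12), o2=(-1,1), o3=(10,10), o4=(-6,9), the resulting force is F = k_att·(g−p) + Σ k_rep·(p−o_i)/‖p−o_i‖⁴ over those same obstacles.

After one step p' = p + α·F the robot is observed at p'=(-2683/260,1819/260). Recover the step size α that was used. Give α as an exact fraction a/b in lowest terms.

α = 1/5

F_att = 1/2·(g−p) = 1/2·(7,-10) = (3.5000,-5.0000)
o1: d²=377 > ρ²=64 → inactive
o2: d²=149 > ρ²=64 → inactive
o3: d²=445 > ρ²=64 → inactive
o4: d²=26 ≤ ρ²=64; F_rep = 13·(-5,-1)/26² = (-0.0962,-0.0192)
F = F_att + ΣF_rep = (3.4038,-5.0192)
Δp = p'−p = (0.6808,-1.0038); α = Δx/Fx = (177/260) / (177/52) = 1/5
check: Δy/Fy = (-261/260) / (-261/52) = 1/5 ✓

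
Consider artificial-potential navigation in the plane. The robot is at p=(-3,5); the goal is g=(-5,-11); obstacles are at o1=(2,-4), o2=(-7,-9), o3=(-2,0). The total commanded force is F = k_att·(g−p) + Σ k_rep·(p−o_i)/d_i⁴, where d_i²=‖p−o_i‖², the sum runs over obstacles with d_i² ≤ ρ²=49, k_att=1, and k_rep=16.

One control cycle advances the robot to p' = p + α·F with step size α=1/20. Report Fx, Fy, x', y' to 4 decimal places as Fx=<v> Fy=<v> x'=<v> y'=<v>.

F_att = 1·(g−p) = 1·(-2,-16) = (-2.0000,-16.0000)
o1: d²=106 > ρ²=49 → inactive
o2: d²=212 > ρ²=49 → inactive
o3: d²=26 ≤ ρ²=49; F_rep = 16·(-1,5)/26² = (-0.0237,0.1183)
F = F_att + ΣF_rep = (-2.0237,-15.8817)
p' = p + 1/20·F = (-3.1012,4.2059)

Fx=-2.0237 Fy=-15.8817 x'=-3.1012 y'=4.2059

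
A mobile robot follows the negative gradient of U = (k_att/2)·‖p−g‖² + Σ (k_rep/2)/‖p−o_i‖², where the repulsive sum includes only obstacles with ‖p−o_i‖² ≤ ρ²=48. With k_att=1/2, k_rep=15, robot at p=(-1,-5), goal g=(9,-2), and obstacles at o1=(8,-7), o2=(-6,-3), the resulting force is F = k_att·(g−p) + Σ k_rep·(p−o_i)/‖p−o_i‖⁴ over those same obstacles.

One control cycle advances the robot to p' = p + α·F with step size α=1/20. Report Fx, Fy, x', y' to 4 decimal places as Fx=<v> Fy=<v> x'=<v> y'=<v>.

F_att = 1/2·(g−p) = 1/2·(10,3) = (5.0000,1.5000)
o1: d²=85 > ρ²=48 → inactive
o2: d²=29 ≤ ρ²=48; F_rep = 15·(5,-2)/29² = (0.0892,-0.0357)
F = F_att + ΣF_rep = (5.0892,1.4643)
p' = p + 1/20·F = (-0.7455,-4.9268)

Fx=5.0892 Fy=1.4643 x'=-0.7455 y'=-4.9268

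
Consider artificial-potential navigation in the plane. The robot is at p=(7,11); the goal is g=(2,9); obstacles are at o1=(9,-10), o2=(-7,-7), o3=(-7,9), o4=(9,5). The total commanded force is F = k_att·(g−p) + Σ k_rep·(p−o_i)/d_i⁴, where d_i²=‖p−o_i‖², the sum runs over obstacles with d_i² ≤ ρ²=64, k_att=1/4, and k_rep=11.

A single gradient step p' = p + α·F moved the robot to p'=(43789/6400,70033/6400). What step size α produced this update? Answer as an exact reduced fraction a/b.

α = 1/8

F_att = 1/4·(g−p) = 1/4·(-5,-2) = (-1.2500,-0.5000)
o1: d²=445 > ρ²=64 → inactive
o2: d²=520 > ρ²=64 → inactive
o3: d²=200 > ρ²=64 → inactive
o4: d²=40 ≤ ρ²=64; F_rep = 11·(-2,6)/40² = (-0.0138,0.0413)
F = F_att + ΣF_rep = (-1.2637,-0.4587)
Δp = p'−p = (-0.1580,-0.0573); α = Δx/Fx = (-1011/6400) / (-1011/800) = 1/8
check: Δy/Fy = (-367/6400) / (-367/800) = 1/8 ✓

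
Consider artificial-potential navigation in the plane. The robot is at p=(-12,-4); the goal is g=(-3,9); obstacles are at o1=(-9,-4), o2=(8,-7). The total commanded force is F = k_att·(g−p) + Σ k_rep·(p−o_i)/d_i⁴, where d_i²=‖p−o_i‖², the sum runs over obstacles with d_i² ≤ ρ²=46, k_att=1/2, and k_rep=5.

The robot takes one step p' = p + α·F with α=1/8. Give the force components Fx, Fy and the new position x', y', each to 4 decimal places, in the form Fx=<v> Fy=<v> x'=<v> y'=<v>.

F_att = 1/2·(g−p) = 1/2·(9,13) = (4.5000,6.5000)
o1: d²=9 ≤ ρ²=46; F_rep = 5·(-3,0)/9² = (-0.1852,0.0000)
o2: d²=409 > ρ²=46 → inactive
F = F_att + ΣF_rep = (4.3148,6.5000)
p' = p + 1/8·F = (-11.4606,-3.1875)

Fx=4.3148 Fy=6.5000 x'=-11.4606 y'=-3.1875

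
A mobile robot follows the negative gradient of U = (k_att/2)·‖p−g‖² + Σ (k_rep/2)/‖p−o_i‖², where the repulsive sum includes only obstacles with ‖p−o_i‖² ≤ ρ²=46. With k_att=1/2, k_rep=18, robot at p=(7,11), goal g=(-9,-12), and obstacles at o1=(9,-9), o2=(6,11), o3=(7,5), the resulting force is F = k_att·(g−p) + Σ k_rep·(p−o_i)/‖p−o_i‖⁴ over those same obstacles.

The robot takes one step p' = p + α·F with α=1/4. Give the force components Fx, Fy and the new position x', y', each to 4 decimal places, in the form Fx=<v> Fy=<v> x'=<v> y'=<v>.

Fx=10.0000 Fy=-11.4167 x'=9.5000 y'=8.1458

F_att = 1/2·(g−p) = 1/2·(-16,-23) = (-8.0000,-11.5000)
o1: d²=404 > ρ²=46 → inactive
o2: d²=1 ≤ ρ²=46; F_rep = 18·(1,0)/1² = (18.0000,0.0000)
o3: d²=36 ≤ ρ²=46; F_rep = 18·(0,6)/36² = (0.0000,0.0833)
F = F_att + ΣF_rep = (10.0000,-11.4167)
p' = p + 1/4·F = (9.5000,8.1458)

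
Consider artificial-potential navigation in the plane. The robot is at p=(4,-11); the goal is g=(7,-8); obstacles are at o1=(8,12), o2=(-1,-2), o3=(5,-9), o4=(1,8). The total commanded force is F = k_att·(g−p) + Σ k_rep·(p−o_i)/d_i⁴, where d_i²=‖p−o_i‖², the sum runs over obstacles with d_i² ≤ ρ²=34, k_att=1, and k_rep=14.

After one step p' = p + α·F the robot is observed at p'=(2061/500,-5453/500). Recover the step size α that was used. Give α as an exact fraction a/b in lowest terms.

α = 1/20

F_att = 1·(g−p) = 1·(3,3) = (3.0000,3.0000)
o1: d²=545 > ρ²=34 → inactive
o2: d²=106 > ρ²=34 → inactive
o3: d²=5 ≤ ρ²=34; F_rep = 14·(-1,-2)/5² = (-0.5600,-1.1200)
o4: d²=370 > ρ²=34 → inactive
F = F_att + ΣF_rep = (2.4400,1.8800)
Δp = p'−p = (0.1220,0.0940); α = Δx/Fx = (61/500) / (61/25) = 1/20
check: Δy/Fy = (47/500) / (47/25) = 1/20 ✓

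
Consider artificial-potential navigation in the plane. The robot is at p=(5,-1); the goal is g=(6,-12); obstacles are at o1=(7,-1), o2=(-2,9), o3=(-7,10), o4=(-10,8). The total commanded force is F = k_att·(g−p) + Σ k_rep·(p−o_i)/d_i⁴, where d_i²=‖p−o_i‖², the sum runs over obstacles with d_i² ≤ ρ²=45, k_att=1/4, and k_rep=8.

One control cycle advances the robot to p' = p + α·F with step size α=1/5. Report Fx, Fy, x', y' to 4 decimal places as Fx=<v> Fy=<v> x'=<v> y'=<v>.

Fx=-0.7500 Fy=-2.7500 x'=4.8500 y'=-1.5500

F_att = 1/4·(g−p) = 1/4·(1,-11) = (0.2500,-2.7500)
o1: d²=4 ≤ ρ²=45; F_rep = 8·(-2,0)/4² = (-1.0000,0.0000)
o2: d²=149 > ρ²=45 → inactive
o3: d²=265 > ρ²=45 → inactive
o4: d²=306 > ρ²=45 → inactive
F = F_att + ΣF_rep = (-0.7500,-2.7500)
p' = p + 1/5·F = (4.8500,-1.5500)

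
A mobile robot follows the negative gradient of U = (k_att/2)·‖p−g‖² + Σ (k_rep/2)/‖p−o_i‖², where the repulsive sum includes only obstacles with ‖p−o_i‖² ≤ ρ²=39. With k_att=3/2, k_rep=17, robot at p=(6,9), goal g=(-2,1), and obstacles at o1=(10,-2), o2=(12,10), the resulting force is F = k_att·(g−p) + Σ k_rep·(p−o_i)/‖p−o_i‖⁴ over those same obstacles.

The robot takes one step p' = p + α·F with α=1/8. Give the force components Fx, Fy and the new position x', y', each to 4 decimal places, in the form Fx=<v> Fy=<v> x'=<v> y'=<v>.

F_att = 3/2·(g−p) = 3/2·(-8,-8) = (-12.0000,-12.0000)
o1: d²=137 > ρ²=39 → inactive
o2: d²=37 ≤ ρ²=39; F_rep = 17·(-6,-1)/37² = (-0.0745,-0.0124)
F = F_att + ΣF_rep = (-12.0745,-12.0124)
p' = p + 1/8·F = (4.4907,7.4984)

Fx=-12.0745 Fy=-12.0124 x'=4.4907 y'=7.4984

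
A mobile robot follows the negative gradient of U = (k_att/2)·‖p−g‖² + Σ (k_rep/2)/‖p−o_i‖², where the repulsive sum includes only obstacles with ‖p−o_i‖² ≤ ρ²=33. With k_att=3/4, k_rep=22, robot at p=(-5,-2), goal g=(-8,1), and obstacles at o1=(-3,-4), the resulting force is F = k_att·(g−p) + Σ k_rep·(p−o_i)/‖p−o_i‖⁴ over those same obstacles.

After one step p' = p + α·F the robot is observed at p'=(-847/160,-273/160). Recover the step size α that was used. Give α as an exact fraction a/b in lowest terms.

F_att = 3/4·(g−p) = 3/4·(-3,3) = (-2.2500,2.2500)
o1: d²=8 ≤ ρ²=33; F_rep = 22·(-2,2)/8² = (-0.6875,0.6875)
F = F_att + ΣF_rep = (-2.9375,2.9375)
Δp = p'−p = (-0.2938,0.2938); α = Δx/Fx = (-47/160) / (-47/16) = 1/10
check: Δy/Fy = (47/160) / (47/16) = 1/10 ✓

α = 1/10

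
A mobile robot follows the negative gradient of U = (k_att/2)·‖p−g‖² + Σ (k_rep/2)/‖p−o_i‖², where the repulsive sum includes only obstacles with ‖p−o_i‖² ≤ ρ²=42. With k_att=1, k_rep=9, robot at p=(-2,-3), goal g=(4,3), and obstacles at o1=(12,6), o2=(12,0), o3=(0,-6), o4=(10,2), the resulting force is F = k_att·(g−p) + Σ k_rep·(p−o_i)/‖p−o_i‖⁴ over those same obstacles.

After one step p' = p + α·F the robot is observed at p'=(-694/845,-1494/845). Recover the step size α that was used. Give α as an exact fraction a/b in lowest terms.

α = 1/5

F_att = 1·(g−p) = 1·(6,6) = (6.0000,6.0000)
o1: d²=277 > ρ²=42 → inactive
o2: d²=205 > ρ²=42 → inactive
o3: d²=13 ≤ ρ²=42; F_rep = 9·(-2,3)/13² = (-0.1065,0.1598)
o4: d²=169 > ρ²=42 → inactive
F = F_att + ΣF_rep = (5.8935,6.1598)
Δp = p'−p = (1.1787,1.2320); α = Δx/Fx = (996/845) / (996/169) = 1/5
check: Δy/Fy = (1041/845) / (1041/169) = 1/5 ✓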